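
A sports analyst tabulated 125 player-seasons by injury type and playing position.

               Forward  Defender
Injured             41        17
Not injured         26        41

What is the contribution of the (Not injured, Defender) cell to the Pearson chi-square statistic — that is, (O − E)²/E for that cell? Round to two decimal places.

3.16

Row total (Not injured) = 67; column total (Defender) = 58; N = 125.
Expected count E = 67 × 58 / 125 = 31.088.
Contribution = (O − E)²/E = (41 − 31.088)² / 31.088 = 3.16.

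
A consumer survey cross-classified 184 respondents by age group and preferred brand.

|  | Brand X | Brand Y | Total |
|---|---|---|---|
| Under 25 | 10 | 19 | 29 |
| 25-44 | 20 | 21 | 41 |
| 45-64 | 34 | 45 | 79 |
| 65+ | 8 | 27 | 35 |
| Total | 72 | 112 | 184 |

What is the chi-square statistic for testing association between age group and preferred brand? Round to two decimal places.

Grand total N = 184.
Expected counts (row total × column total / N):
  Under 25, Brand X: 29×72/184 = 11.348
  Under 25, Brand Y: 29×112/184 = 17.652
  25-44, Brand X: 41×72/184 = 16.043
  25-44, Brand Y: 41×112/184 = 24.957
  45-64, Brand X: 79×72/184 = 30.913
  45-64, Brand Y: 79×112/184 = 48.087
  65+, Brand X: 35×72/184 = 13.696
  65+, Brand Y: 35×112/184 = 21.304
Contributions (O − E)²/E:
  (10 − 11.348)²/11.348 = 0.1601
  (19 − 17.652)²/17.652 = 0.1029
  (20 − 16.043)²/16.043 = 0.9760
  (21 − 24.957)²/24.957 = 0.6274
  (34 − 30.913)²/30.913 = 0.3083
  (45 − 48.087)²/48.087 = 0.1982
  (8 − 13.696)²/13.696 = 2.3689
  (27 − 21.304)²/21.304 = 1.5229
χ² = 0.1601 + 0.1029 + 0.9760 + 0.6274 + 0.3083 + 0.1982 + 2.3689 + 1.5229 = 6.26

6.26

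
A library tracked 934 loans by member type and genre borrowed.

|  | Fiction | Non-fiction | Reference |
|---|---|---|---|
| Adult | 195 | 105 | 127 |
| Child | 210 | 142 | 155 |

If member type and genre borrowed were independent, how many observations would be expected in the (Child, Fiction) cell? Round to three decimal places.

Row total (Child) = 507; column total (Fiction) = 405; grand total N = 934.
Expected count = (row total × column total) / N = 507 × 405 / 934 = 219.845.

219.845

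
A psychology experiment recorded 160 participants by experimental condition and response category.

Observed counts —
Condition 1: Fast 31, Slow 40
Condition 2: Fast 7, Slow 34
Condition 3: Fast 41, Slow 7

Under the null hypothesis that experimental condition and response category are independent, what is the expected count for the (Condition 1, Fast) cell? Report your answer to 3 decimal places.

35.056

Row total (Condition 1) = 71; column total (Fast) = 79; grand total N = 160.
Expected count = (row total × column total) / N = 71 × 79 / 160 = 35.056.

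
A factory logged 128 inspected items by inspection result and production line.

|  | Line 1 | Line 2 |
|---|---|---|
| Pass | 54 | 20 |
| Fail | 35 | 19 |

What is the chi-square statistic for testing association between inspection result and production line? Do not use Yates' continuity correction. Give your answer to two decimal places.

Row totals: 74, 54. Column totals: 89, 39. Grand total N = 128.
Expected counts (row total × column total / N):
  Pass, Line 1: 74×89/128 = 51.453
  Pass, Line 2: 74×39/128 = 22.547
  Fail, Line 1: 54×89/128 = 37.547
  Fail, Line 2: 54×39/128 = 16.453
Contributions (O − E)²/E:
  (54 − 51.453)²/51.453 = 0.1261
  (20 − 22.547)²/22.547 = 0.2877
  (35 − 37.547)²/37.547 = 0.1728
  (19 − 16.453)²/16.453 = 0.3943
χ² = 0.1261 + 0.2877 + 0.1728 + 0.3943 = 0.98

0.98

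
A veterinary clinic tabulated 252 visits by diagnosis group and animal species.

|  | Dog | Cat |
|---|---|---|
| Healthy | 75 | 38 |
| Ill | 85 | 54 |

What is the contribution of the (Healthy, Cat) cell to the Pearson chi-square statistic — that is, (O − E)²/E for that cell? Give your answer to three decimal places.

0.257

Row total (Healthy) = 113; column total (Cat) = 92; N = 252.
Expected count E = 113 × 92 / 252 = 41.2540.
Contribution = (O − E)²/E = (38 − 41.2540)² / 41.2540 = 0.257.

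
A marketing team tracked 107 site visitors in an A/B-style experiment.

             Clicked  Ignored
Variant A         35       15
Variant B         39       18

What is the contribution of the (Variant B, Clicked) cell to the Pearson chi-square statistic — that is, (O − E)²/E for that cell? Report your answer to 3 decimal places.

Row total (Variant B) = 57; column total (Clicked) = 74; N = 107.
Expected count E = 57 × 74 / 107 = 39.4206.
Contribution = (O − E)²/E = (39 − 39.4206)² / 39.4206 = 0.004.

0.004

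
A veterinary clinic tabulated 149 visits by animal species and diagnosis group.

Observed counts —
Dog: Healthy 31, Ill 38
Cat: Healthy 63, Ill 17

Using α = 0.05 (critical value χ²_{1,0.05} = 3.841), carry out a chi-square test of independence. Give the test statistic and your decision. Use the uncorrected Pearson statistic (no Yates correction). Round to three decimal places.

18.199; reject H₀

Row totals: 69, 80. Column totals: 94, 55. Grand total N = 149.
Expected counts (row total × column total / N):
  Dog, Healthy: 69×94/149 = 43.5302
  Dog, Ill: 69×55/149 = 25.4698
  Cat, Healthy: 80×94/149 = 50.4698
  Cat, Ill: 80×55/149 = 29.5302
Contributions (O − E)²/E:
  (31 − 43.5302)²/43.5302 = 3.6068
  (38 − 25.4698)²/25.4698 = 6.1644
  (63 − 50.4698)²/50.4698 = 3.1109
  (17 − 29.5302)²/29.5302 = 5.3168
χ² = 3.6068 + 6.1644 + 3.1109 + 5.3168 = 18.199
df = (2−1)(2−1) = 1. Since 18.199 > 3.841, reject the null hypothesis of independence at α = 0.05.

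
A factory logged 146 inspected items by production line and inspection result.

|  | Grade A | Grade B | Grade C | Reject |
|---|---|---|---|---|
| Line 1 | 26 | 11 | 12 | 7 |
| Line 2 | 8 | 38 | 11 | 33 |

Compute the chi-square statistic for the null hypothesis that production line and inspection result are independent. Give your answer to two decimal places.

Row totals: 56, 90. Column totals: 34, 49, 23, 40. Grand total N = 146.
Expected counts (row total × column total / N):
  Line 1, Grade A: 56×34/146 = 13.041
  Line 1, Grade B: 56×49/146 = 18.795
  Line 1, Grade C: 56×23/146 = 8.822
  Line 1, Reject: 56×40/146 = 15.342
  Line 2, Grade A: 90×34/146 = 20.959
  Line 2, Grade B: 90×49/146 = 30.205
  Line 2, Grade C: 90×23/146 = 14.178
  Line 2, Reject: 90×40/146 = 24.658
Contributions (O − E)²/E:
  (26 − 13.041)²/13.041 = 12.8775
  (11 − 18.795)²/18.795 = 3.2329
  (12 − 8.822)²/8.822 = 1.1448
  (7 − 15.342)²/15.342 = 4.5358
  (8 − 20.959)²/20.959 = 8.0126
  (38 − 30.205)²/30.205 = 2.0117
  (11 − 14.178)²/14.178 = 0.7123
  (33 − 24.658)²/24.658 = 2.8222
χ² = 12.8775 + 3.2329 + 1.1448 + 4.5358 + 8.0126 + 2.0117 + 0.7123 + 2.8222 = 35.35

35.35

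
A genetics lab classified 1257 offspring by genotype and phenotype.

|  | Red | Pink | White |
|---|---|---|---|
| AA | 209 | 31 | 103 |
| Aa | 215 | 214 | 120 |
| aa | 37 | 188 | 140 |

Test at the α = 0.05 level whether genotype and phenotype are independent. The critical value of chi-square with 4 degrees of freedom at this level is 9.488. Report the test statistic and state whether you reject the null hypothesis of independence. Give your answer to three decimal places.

245.332; reject H₀

Row totals: 343, 549, 365. Column totals: 461, 433, 363. Grand total N = 1257.
Expected counts (row total × column total / N):
  AA, Red: 343×461/1257 = 125.7940
  AA, Pink: 343×433/1257 = 118.1535
  AA, White: 343×363/1257 = 99.0525
  Aa, Red: 549×461/1257 = 201.3437
  Aa, Pink: 549×433/1257 = 189.1146
  Aa, White: 549×363/1257 = 158.5418
  aa, Red: 365×461/1257 = 133.8624
  aa, Pink: 365×433/1257 = 125.7319
  aa, White: 365×363/1257 = 105.4057
Contributions (O − E)²/E:
  (209 − 125.7940)²/125.7940 = 55.0363
  (31 − 118.1535)²/118.1535 = 64.2870
  (103 − 99.0525)²/99.0525 = 0.1573
  (215 − 201.3437)²/201.3437 = 0.9262
  (214 − 189.1146)²/189.1146 = 3.2746
  (120 − 158.5418)²/158.5418 = 9.3696
  (37 − 133.8624)²/133.8624 = 70.0893
  (188 − 125.7319)²/125.7319 = 30.8380
  (140 − 105.4057)²/105.4057 = 11.3539
χ² = 55.0363 + 64.2870 + 0.1573 + 0.9262 + 3.2746 + 9.3696 + 70.0893 + 30.8380 + 11.3539 = 245.332
df = (3−1)(3−1) = 4. Since 245.332 > 9.488, reject the null hypothesis of independence at α = 0.05.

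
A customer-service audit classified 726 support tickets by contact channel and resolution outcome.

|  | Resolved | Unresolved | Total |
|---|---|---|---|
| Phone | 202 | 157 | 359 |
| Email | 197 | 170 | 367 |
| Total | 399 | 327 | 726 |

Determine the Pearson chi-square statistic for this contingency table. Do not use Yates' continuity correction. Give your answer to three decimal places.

0.491

Grand total N = 726.
Expected counts (row total × column total / N):
  Phone, Resolved: 359×399/726 = 197.3017
  Phone, Unresolved: 359×327/726 = 161.6983
  Email, Resolved: 367×399/726 = 201.6983
  Email, Unresolved: 367×327/726 = 165.3017
Contributions (O − E)²/E:
  (202 − 197.3017)²/197.3017 = 0.1119
  (157 − 161.6983)²/161.6983 = 0.1365
  (197 − 201.6983)²/201.6983 = 0.1094
  (170 − 165.3017)²/165.3017 = 0.1335
χ² = 0.1119 + 0.1365 + 0.1094 + 0.1335 = 0.491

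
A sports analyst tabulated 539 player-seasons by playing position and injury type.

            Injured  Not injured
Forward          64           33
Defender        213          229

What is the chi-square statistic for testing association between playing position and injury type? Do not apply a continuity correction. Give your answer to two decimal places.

Row totals: 97, 442. Column totals: 277, 262. Grand total N = 539.
Expected counts (row total × column total / N):
  Forward, Injured: 97×277/539 = 49.850
  Forward, Not injured: 97×262/539 = 47.150
  Defender, Injured: 442×277/539 = 227.150
  Defender, Not injured: 442×262/539 = 214.850
Contributions (O − E)²/E:
  (64 − 49.850)²/49.850 = 4.0165
  (33 − 47.150)²/47.150 = 4.2465
  (213 − 227.150)²/227.150 = 0.8815
  (229 − 214.850)²/214.850 = 0.9319
χ² = 4.0165 + 4.2465 + 0.8815 + 0.9319 = 10.08

10.08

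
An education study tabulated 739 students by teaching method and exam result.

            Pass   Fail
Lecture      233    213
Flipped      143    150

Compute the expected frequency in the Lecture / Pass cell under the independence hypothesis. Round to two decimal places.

226.92

Row total (Lecture) = 446; column total (Pass) = 376; grand total N = 739.
Expected count = (row total × column total) / N = 446 × 376 / 739 = 226.92.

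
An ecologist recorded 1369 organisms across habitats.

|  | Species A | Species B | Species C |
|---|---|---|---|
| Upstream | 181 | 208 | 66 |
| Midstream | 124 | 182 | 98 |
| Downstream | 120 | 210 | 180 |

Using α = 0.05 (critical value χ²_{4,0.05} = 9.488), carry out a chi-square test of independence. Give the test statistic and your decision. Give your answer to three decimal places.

63.334; reject H₀

Row totals: 455, 404, 510. Column totals: 425, 600, 344. Grand total N = 1369.
Expected counts (row total × column total / N):
  Upstream, Species A: 455×425/1369 = 141.2527
  Upstream, Species B: 455×600/1369 = 199.4156
  Upstream, Species C: 455×344/1369 = 114.3316
  Midstream, Species A: 404×425/1369 = 125.4200
  Midstream, Species B: 404×600/1369 = 177.0636
  Midstream, Species C: 404×344/1369 = 101.5164
  Downstream, Species A: 510×425/1369 = 158.3272
  Downstream, Species B: 510×600/1369 = 223.5208
  Downstream, Species C: 510×344/1369 = 128.1519
Contributions (O − E)²/E:
  (181 − 141.2527)²/141.2527 = 11.1845
  (208 − 199.4156)²/199.4156 = 0.3695
  (66 − 114.3316)²/114.3316 = 20.4313
  (124 − 125.4200)²/125.4200 = 0.0161
  (182 − 177.0636)²/177.0636 = 0.1376
  (98 − 101.5164)²/101.5164 = 0.1218
  (120 − 158.3272)²/158.3272 = 9.2781
  (210 − 223.5208)²/223.5208 = 0.8179
  (180 − 128.1519)²/128.1519 = 20.9769
χ² = 11.1845 + 0.3695 + 20.4313 + 0.0161 + 0.1376 + 0.1218 + 9.2781 + 0.8179 + 20.9769 = 63.334
df = (3−1)(3−1) = 4. Since 63.334 > 9.488, reject the null hypothesis of independence at α = 0.05.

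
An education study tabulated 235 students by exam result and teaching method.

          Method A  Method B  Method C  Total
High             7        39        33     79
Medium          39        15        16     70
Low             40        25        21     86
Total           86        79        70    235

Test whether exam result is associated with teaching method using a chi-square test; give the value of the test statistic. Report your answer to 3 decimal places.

41.130

Grand total N = 235.
Expected counts (row total × column total / N):
  High, Method A: 79×86/235 = 28.91064
  High, Method B: 79×79/235 = 26.55745
  High, Method C: 79×70/235 = 23.53191
  Medium, Method A: 70×86/235 = 25.61702
  Medium, Method B: 70×79/235 = 23.53191
  Medium, Method C: 70×70/235 = 20.85106
  Low, Method A: 86×86/235 = 31.47234
  Low, Method B: 86×79/235 = 28.91064
  Low, Method C: 86×70/235 = 25.61702
Contributions (O − E)²/E:
  (7 − 28.91064)²/28.91064 = 16.6055
  (39 − 26.55745)²/26.55745 = 5.8295
  (33 − 23.53191)²/23.53191 = 3.8095
  (39 − 25.61702)²/25.61702 = 6.9916
  (15 − 23.53191)²/23.53191 = 3.0934
  (16 − 20.85106)²/20.85106 = 1.1286
  (40 − 31.47234)²/31.47234 = 2.3106
  (25 − 28.91064)²/28.91064 = 0.5290
  (21 − 25.61702)²/25.61702 = 0.8321
χ² = 16.6055 + 5.8295 + 3.8095 + 6.9916 + 3.0934 + 1.1286 + 2.3106 + 0.5290 + 0.8321 = 41.130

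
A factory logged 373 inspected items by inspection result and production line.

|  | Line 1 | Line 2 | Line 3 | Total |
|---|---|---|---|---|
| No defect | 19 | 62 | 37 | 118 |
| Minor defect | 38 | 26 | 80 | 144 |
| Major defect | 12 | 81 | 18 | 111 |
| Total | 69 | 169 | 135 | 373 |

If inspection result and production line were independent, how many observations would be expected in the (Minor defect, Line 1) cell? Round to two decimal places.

26.64

Row total (Minor defect) = 144; column total (Line 1) = 69; grand total N = 373.
Expected count = (row total × column total) / N = 144 × 69 / 373 = 26.64.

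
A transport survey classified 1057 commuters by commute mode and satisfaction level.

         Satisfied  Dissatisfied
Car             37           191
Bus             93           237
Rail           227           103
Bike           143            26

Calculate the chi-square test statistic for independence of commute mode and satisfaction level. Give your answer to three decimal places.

Row totals: 228, 330, 330, 169. Column totals: 500, 557. Grand total N = 1057.
Expected counts (row total × column total / N):
  Car, Satisfied: 228×500/1057 = 107.8524
  Car, Dissatisfied: 228×557/1057 = 120.1476
  Bus, Satisfied: 330×500/1057 = 156.1022
  Bus, Dissatisfied: 330×557/1057 = 173.8978
  Rail, Satisfied: 330×500/1057 = 156.1022
  Rail, Dissatisfied: 330×557/1057 = 173.8978
  Bike, Satisfied: 169×500/1057 = 79.9432
  Bike, Dissatisfied: 169×557/1057 = 89.0568
Contributions (O − E)²/E:
  (37 − 107.8524)²/107.8524 = 46.5457
  (191 − 120.1476)²/120.1476 = 41.7825
  (93 − 156.1022)²/156.1022 = 25.5082
  (237 − 173.8978)²/173.8978 = 22.8979
  (227 − 156.1022)²/156.1022 = 32.2000
  (103 − 173.8978)²/173.8978 = 28.9049
  (143 − 79.9432)²/79.9432 = 49.7373
  (26 − 89.0568)²/89.0568 = 44.6475
χ² = 46.5457 + 41.7825 + 25.5082 + 22.8979 + 32.2000 + 28.9049 + 49.7373 + 44.6475 = 292.224

292.224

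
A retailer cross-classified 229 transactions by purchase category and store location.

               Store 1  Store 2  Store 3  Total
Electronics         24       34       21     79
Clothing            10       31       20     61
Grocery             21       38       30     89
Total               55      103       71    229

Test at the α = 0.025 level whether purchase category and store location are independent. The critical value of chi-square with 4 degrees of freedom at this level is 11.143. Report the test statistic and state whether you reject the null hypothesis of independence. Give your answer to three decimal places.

Grand total N = 229.
Expected counts (row total × column total / N):
  Electronics, Store 1: 79×55/229 = 18.9738
  Electronics, Store 2: 79×103/229 = 35.5328
  Electronics, Store 3: 79×71/229 = 24.4934
  Clothing, Store 1: 61×55/229 = 14.6507
  Clothing, Store 2: 61×103/229 = 27.4367
  Clothing, Store 3: 61×71/229 = 18.9127
  Grocery, Store 1: 89×55/229 = 21.3755
  Grocery, Store 2: 89×103/229 = 40.0306
  Grocery, Store 3: 89×71/229 = 27.5939
Contributions (O − E)²/E:
  (24 − 18.9738)²/18.9738 = 1.3315
  (34 − 35.5328)²/35.5328 = 0.0661
  (21 − 24.4934)²/24.4934 = 0.4983
  (10 − 14.6507)²/14.6507 = 1.4763
  (31 − 27.4367)²/27.4367 = 0.4628
  (20 − 18.9127)²/18.9127 = 0.0625
  (21 − 21.3755)²/21.3755 = 0.0066
  (38 − 40.0306)²/40.0306 = 0.1030
  (30 − 27.5939)²/27.5939 = 0.2098
χ² = 1.3315 + 0.0661 + 0.4983 + 1.4763 + 0.4628 + 0.0625 + 0.0066 + 0.1030 + 0.2098 = 4.217
df = (3−1)(3−1) = 4. Since 4.217 < 11.143, fail to reject the null hypothesis of independence at α = 0.025.

4.217; fail to reject H₀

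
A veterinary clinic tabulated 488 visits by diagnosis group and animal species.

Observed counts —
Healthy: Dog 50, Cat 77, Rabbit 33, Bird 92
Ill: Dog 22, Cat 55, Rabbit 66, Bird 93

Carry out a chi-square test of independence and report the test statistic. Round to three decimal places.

Row totals: 252, 236. Column totals: 72, 132, 99, 185. Grand total N = 488.
Expected counts (row total × column total / N):
  Healthy, Dog: 252×72/488 = 37.18033
  Healthy, Cat: 252×132/488 = 68.16393
  Healthy, Rabbit: 252×99/488 = 51.12295
  Healthy, Bird: 252×185/488 = 95.53279
  Ill, Dog: 236×72/488 = 34.81967
  Ill, Cat: 236×132/488 = 63.83607
  Ill, Rabbit: 236×99/488 = 47.87705
  Ill, Bird: 236×185/488 = 89.46721
Contributions (O − E)²/E:
  (50 − 37.18033)²/37.18033 = 4.4202
  (77 − 68.16393)²/68.16393 = 1.1454
  (33 − 51.12295)²/51.12295 = 6.4245
  (92 − 95.53279)²/95.53279 = 0.1306
  (22 − 34.81967)²/34.81967 = 4.7199
  (55 − 63.83607)²/63.83607 = 1.2231
  (66 − 47.87705)²/47.87705 = 6.8601
  (93 − 89.46721)²/89.46721 = 0.1395
χ² = 4.4202 + 1.1454 + 6.4245 + 0.1306 + 4.7199 + 1.2231 + 6.8601 + 0.1395 = 25.063

25.063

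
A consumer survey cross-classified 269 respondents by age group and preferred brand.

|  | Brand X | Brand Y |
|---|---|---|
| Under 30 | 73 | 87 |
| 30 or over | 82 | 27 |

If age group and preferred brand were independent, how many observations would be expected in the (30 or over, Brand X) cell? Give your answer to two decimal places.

62.81

Row total (30 or over) = 109; column total (Brand X) = 155; grand total N = 269.
Expected count = (row total × column total) / N = 109 × 155 / 269 = 62.81.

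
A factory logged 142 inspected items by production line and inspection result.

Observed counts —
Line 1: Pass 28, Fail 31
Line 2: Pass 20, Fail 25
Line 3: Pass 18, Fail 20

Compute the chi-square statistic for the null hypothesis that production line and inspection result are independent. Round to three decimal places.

0.110

Row totals: 59, 45, 38. Column totals: 66, 76. Grand total N = 142.
Expected counts (row total × column total / N):
  Line 1, Pass: 59×66/142 = 27.4225
  Line 1, Fail: 59×76/142 = 31.5775
  Line 2, Pass: 45×66/142 = 20.9155
  Line 2, Fail: 45×76/142 = 24.0845
  Line 3, Pass: 38×66/142 = 17.6620
  Line 3, Fail: 38×76/142 = 20.3380
Contributions (O − E)²/E:
  (28 − 27.4225)²/27.4225 = 0.0122
  (31 − 31.5775)²/31.5775 = 0.0106
  (20 − 20.9155)²/20.9155 = 0.0401
  (25 − 24.0845)²/24.0845 = 0.0348
  (18 − 17.6620)²/17.6620 = 0.0065
  (20 − 20.3380)²/20.3380 = 0.0056
χ² = 0.0122 + 0.0106 + 0.0401 + 0.0348 + 0.0065 + 0.0056 = 0.110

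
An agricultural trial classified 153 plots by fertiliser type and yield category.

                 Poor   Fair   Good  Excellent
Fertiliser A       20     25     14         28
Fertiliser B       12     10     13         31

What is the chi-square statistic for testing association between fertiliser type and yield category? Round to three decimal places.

Row totals: 87, 66. Column totals: 32, 35, 27, 59. Grand total N = 153.
Expected counts (row total × column total / N):
  Fertiliser A, Poor: 87×32/153 = 18.1961
  Fertiliser A, Fair: 87×35/153 = 19.9020
  Fertiliser A, Good: 87×27/153 = 15.3529
  Fertiliser A, Excellent: 87×59/153 = 33.5490
  Fertiliser B, Poor: 66×32/153 = 13.8039
  Fertiliser B, Fair: 66×35/153 = 15.0980
  Fertiliser B, Good: 66×27/153 = 11.6471
  Fertiliser B, Excellent: 66×59/153 = 25.4510
Contributions (O − E)²/E:
  (20 − 18.1961)²/18.1961 = 0.1788
  (25 − 19.9020)²/19.9020 = 1.3059
  (14 − 15.3529)²/15.3529 = 0.1192
  (28 − 33.5490)²/33.5490 = 0.9178
  (12 − 13.8039)²/13.8039 = 0.2357
  (10 − 15.0980)²/15.0980 = 1.7214
  (13 − 11.6471)²/11.6471 = 0.1571
  (31 − 25.4510)²/25.4510 = 1.2098
χ² = 0.1788 + 1.3059 + 0.1192 + 0.9178 + 0.2357 + 1.7214 + 0.1571 + 1.2098 = 5.846

5.846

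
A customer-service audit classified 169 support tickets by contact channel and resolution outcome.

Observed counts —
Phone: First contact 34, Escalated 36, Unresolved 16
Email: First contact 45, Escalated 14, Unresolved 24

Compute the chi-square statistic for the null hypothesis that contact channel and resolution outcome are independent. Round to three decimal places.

12.762

Row totals: 86, 83. Column totals: 79, 50, 40. Grand total N = 169.
Expected counts (row total × column total / N):
  Phone, First contact: 86×79/169 = 40.2012
  Phone, Escalated: 86×50/169 = 25.4438
  Phone, Unresolved: 86×40/169 = 20.3550
  Email, First contact: 83×79/169 = 38.7988
  Email, Escalated: 83×50/169 = 24.5562
  Email, Unresolved: 83×40/169 = 19.6450
Contributions (O − E)²/E:
  (34 − 40.2012)²/40.2012 = 0.9566
  (36 − 25.4438)²/25.4438 = 4.3796
  (16 − 20.3550)²/20.3550 = 0.9318
  (45 − 38.7988)²/38.7988 = 0.9911
  (14 − 24.5562)²/24.5562 = 4.5379
  (24 − 19.6450)²/19.6450 = 0.9654
χ² = 0.9566 + 4.3796 + 0.9318 + 0.9911 + 4.5379 + 0.9654 = 12.762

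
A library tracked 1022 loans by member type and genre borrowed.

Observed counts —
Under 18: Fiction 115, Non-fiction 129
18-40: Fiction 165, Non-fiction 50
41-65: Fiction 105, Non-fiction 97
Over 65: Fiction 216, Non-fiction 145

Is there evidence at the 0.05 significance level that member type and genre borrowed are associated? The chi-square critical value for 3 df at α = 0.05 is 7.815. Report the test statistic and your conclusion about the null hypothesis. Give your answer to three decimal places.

Row totals: 244, 215, 202, 361. Column totals: 601, 421. Grand total N = 1022.
Expected counts (row total × column total / N):
  Under 18, Fiction: 244×601/1022 = 143.4873
  Under 18, Non-fiction: 244×421/1022 = 100.5127
  18-40, Fiction: 215×601/1022 = 126.4335
  18-40, Non-fiction: 215×421/1022 = 88.5665
  41-65, Fiction: 202×601/1022 = 118.7886
  41-65, Non-fiction: 202×421/1022 = 83.2114
  Over 65, Fiction: 361×601/1022 = 212.2906
  Over 65, Non-fiction: 361×421/1022 = 148.7094
Contributions (O − E)²/E:
  (115 − 143.4873)²/143.4873 = 5.6557
  (129 − 100.5127)²/100.5127 = 8.0739
  (165 − 126.4335)²/126.4335 = 11.7641
  (50 − 88.5665)²/88.5665 = 16.7939
  (105 − 118.7886)²/118.7886 = 1.6005
  (97 − 83.2114)²/83.2114 = 2.2848
  (216 − 212.2906)²/212.2906 = 0.0648
  (145 − 148.7094)²/148.7094 = 0.0925
χ² = 5.6557 + 8.0739 + 11.7641 + 16.7939 + 1.6005 + 2.2848 + 0.0648 + 0.0925 = 46.330
df = (4−1)(2−1) = 3. Since 46.330 > 7.815, reject the null hypothesis of independence at α = 0.05.

46.330; reject H₀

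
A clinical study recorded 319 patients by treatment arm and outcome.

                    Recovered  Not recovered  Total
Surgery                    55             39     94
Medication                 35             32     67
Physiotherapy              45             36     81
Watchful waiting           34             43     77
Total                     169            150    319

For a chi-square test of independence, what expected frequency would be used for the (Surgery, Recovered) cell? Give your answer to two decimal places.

49.80

Row total (Surgery) = 94; column total (Recovered) = 169; grand total N = 319.
Expected count = (row total × column total) / N = 94 × 169 / 319 = 49.80.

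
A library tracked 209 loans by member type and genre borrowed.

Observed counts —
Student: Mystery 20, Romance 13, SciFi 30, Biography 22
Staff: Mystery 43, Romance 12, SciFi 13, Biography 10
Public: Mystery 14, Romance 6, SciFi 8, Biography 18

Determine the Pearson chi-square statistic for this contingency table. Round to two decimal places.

27.38

Row totals: 85, 78, 46. Column totals: 77, 31, 51, 50. Grand total N = 209.
Expected counts (row total × column total / N):
  Student, Mystery: 85×77/209 = 31.316
  Student, Romance: 85×31/209 = 12.608
  Student, SciFi: 85×51/209 = 20.742
  Student, Biography: 85×50/209 = 20.335
  Staff, Mystery: 78×77/209 = 28.737
  Staff, Romance: 78×31/209 = 11.569
  Staff, SciFi: 78×51/209 = 19.033
  Staff, Biography: 78×50/209 = 18.660
  Public, Mystery: 46×77/209 = 16.947
  Public, Romance: 46×31/209 = 6.823
  Public, SciFi: 46×51/209 = 11.225
  Public, Biography: 46×50/209 = 11.005
Contributions (O − E)²/E:
  (20 − 31.316)²/31.316 = 4.0890
  (13 − 12.608)²/12.608 = 0.0122
  (30 − 20.742)²/20.742 = 4.1322
  (22 − 20.335)²/20.335 = 0.1363
  (43 − 28.737)²/28.737 = 7.0791
  (12 − 11.569)²/11.569 = 0.0161
  (13 − 19.033)²/19.033 = 1.9123
  (10 − 18.660)²/18.660 = 4.0191
  (14 − 16.947)²/16.947 = 0.5125
  (6 − 6.823)²/6.823 = 0.0993
  (8 − 11.225)²/11.225 = 0.9266
  (18 − 11.005)²/11.005 = 4.4462
χ² = 4.0890 + 0.0122 + 4.1322 + 0.1363 + 7.0791 + 0.0161 + 1.9123 + 4.0191 + 0.5125 + 0.0993 + 0.9266 + 4.4462 = 27.38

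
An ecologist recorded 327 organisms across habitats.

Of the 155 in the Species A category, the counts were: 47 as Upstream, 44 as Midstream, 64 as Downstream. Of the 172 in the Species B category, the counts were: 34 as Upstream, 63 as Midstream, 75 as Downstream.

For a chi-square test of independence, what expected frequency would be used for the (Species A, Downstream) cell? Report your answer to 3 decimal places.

Row total (Species A) = 155; column total (Downstream) = 139; grand total N = 327.
Expected count = (row total × column total) / N = 155 × 139 / 327 = 65.887.

65.887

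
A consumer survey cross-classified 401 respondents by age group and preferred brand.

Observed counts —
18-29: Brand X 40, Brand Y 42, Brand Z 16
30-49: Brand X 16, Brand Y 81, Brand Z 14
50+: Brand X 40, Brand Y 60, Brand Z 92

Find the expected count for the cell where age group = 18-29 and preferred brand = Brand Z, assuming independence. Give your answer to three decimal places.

Row total (18-29) = 98; column total (Brand Z) = 122; grand total N = 401.
Expected count = (row total × column total) / N = 98 × 122 / 401 = 29.815.

29.815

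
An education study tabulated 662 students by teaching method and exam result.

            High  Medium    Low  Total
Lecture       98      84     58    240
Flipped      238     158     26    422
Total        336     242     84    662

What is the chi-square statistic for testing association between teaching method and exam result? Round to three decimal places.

46.641

Grand total N = 662.
Expected counts (row total × column total / N):
  Lecture, High: 240×336/662 = 121.8127
  Lecture, Medium: 240×242/662 = 87.7341
  Lecture, Low: 240×84/662 = 30.4532
  Flipped, High: 422×336/662 = 214.1873
  Flipped, Medium: 422×242/662 = 154.2659
  Flipped, Low: 422×84/662 = 53.5468
Contributions (O − E)²/E:
  (98 − 121.8127)²/121.8127 = 4.6551
  (84 − 87.7341)²/87.7341 = 0.1589
  (58 − 30.4532)²/30.4532 = 24.9178
  (238 − 214.1873)²/214.1873 = 2.6474
  (158 − 154.2659)²/154.2659 = 0.0904
  (26 − 53.5468)²/53.5468 = 14.1713
χ² = 4.6551 + 0.1589 + 24.9178 + 2.6474 + 0.0904 + 14.1713 = 46.641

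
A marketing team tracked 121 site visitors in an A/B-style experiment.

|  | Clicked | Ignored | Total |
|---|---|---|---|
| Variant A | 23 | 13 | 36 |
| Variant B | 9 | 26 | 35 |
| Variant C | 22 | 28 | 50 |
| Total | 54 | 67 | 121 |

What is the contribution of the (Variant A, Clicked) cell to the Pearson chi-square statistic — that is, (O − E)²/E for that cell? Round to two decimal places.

Row total (Variant A) = 36; column total (Clicked) = 54; N = 121.
Expected count E = 36 × 54 / 121 = 16.066.
Contribution = (O − E)²/E = (23 − 16.066)² / 16.066 = 2.99.

2.99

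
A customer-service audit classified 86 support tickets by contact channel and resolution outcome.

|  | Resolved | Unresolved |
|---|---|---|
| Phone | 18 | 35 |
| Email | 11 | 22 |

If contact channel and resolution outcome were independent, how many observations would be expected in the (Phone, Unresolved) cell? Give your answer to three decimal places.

Row total (Phone) = 53; column total (Unresolved) = 57; grand total N = 86.
Expected count = (row total × column total) / N = 53 × 57 / 86 = 35.128.

35.128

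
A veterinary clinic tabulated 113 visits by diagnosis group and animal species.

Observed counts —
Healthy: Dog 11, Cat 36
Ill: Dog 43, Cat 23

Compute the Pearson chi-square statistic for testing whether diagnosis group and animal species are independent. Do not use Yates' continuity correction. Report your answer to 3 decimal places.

Row totals: 47, 66. Column totals: 54, 59. Grand total N = 113.
Expected counts (row total × column total / N):
  Healthy, Dog: 47×54/113 = 22.46018
  Healthy, Cat: 47×59/113 = 24.53982
  Ill, Dog: 66×54/113 = 31.53982
  Ill, Cat: 66×59/113 = 34.46018
Contributions (O − E)²/E:
  (11 − 22.46018)²/22.46018 = 5.8475
  (36 − 24.53982)²/24.53982 = 5.3519
  (43 − 31.53982)²/31.53982 = 4.1641
  (23 − 34.46018)²/34.46018 = 3.8112
χ² = 5.8475 + 5.3519 + 4.1641 + 3.8112 = 19.175

19.175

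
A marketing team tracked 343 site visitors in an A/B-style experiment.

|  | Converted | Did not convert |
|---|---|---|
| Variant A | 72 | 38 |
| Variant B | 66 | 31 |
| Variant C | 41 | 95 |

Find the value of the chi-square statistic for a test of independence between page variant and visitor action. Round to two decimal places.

44.01

Row totals: 110, 97, 136. Column totals: 179, 164. Grand total N = 343.
Expected counts (row total × column total / N):
  Variant A, Converted: 110×179/343 = 57.405
  Variant A, Did not convert: 110×164/343 = 52.595
  Variant B, Converted: 97×179/343 = 50.621
  Variant B, Did not convert: 97×164/343 = 46.379
  Variant C, Converted: 136×179/343 = 70.974
  Variant C, Did not convert: 136×164/343 = 65.026
Contributions (O − E)²/E:
  (72 − 57.405)²/57.405 = 3.7107
  (38 − 52.595)²/52.595 = 4.0501
  (66 − 50.621)²/50.621 = 4.6722
  (31 − 46.379)²/46.379 = 5.0996
  (41 − 70.974)²/70.974 = 12.6587
  (95 − 65.026)²/65.026 = 13.8166
χ² = 3.7107 + 4.0501 + 4.6722 + 5.0996 + 12.6587 + 13.8166 = 44.01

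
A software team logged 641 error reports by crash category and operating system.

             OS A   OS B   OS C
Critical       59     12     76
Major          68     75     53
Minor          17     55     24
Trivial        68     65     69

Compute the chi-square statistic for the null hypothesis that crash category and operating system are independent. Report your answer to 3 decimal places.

74.706

Row totals: 147, 196, 96, 202. Column totals: 212, 207, 222. Grand total N = 641.
Expected counts (row total × column total / N):
  Critical, OS A: 147×212/641 = 48.6178
  Critical, OS B: 147×207/641 = 47.4711
  Critical, OS C: 147×222/641 = 50.9111
  Major, OS A: 196×212/641 = 64.8237
  Major, OS B: 196×207/641 = 63.2949
  Major, OS C: 196×222/641 = 67.8814
  Minor, OS A: 96×212/641 = 31.7504
  Minor, OS B: 96×207/641 = 31.0016
  Minor, OS C: 96×222/641 = 33.2480
  Trivial, OS A: 202×212/641 = 66.8081
  Trivial, OS B: 202×207/641 = 65.2324
  Trivial, OS C: 202×222/641 = 69.9594
Contributions (O − E)²/E:
  (59 − 48.6178)²/48.6178 = 2.2171
  (12 − 47.4711)²/47.4711 = 26.5045
  (76 − 50.9111)²/50.9111 = 12.3638
  (68 − 64.8237)²/64.8237 = 0.1556
  (75 − 63.2949)²/63.2949 = 2.1646
  (53 − 67.8814)²/67.8814 = 3.2624
  (17 − 31.7504)²/31.7504 = 6.8526
  (55 − 31.0016)²/31.0016 = 18.5772
  (24 − 33.2480)²/33.2480 = 2.5724
  (68 − 66.8081)²/66.8081 = 0.0213
  (65 − 65.2324)²/65.2324 = 0.0008
  (69 − 69.9594)²/69.9594 = 0.0132
χ² = 2.2171 + 26.5045 + 12.3638 + 0.1556 + 2.1646 + 3.2624 + 6.8526 + 18.5772 + 2.5724 + 0.0213 + 0.0008 + 0.0132 = 74.706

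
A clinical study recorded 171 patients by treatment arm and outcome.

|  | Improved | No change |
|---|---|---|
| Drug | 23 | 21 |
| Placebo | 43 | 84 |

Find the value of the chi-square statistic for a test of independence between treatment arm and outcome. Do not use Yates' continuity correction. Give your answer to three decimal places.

Row totals: 44, 127. Column totals: 66, 105. Grand total N = 171.
Expected counts (row total × column total / N):
  Drug, Improved: 44×66/171 = 16.9825
  Drug, No change: 44×105/171 = 27.0175
  Placebo, Improved: 127×66/171 = 49.0175
  Placebo, No change: 127×105/171 = 77.9825
Contributions (O − E)²/E:
  (23 − 16.9825)²/16.9825 = 2.1322
  (21 − 27.0175)²/27.0175 = 1.3403
  (43 − 49.0175)²/49.0175 = 0.7387
  (84 − 77.9825)²/77.9825 = 0.4643
χ² = 2.1322 + 1.3403 + 0.7387 + 0.4643 = 4.676

4.676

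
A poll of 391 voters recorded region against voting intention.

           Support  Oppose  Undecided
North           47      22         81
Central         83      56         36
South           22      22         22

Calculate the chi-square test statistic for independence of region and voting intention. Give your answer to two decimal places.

Row totals: 150, 175, 66. Column totals: 152, 100, 139. Grand total N = 391.
Expected counts (row total × column total / N):
  North, Support: 150×152/391 = 58.312
  North, Oppose: 150×100/391 = 38.363
  North, Undecided: 150×139/391 = 53.325
  Central, Support: 175×152/391 = 68.031
  Central, Oppose: 175×100/391 = 44.757
  Central, Undecided: 175×139/391 = 62.212
  South, Support: 66×152/391 = 25.657
  South, Oppose: 66×100/391 = 16.880
  South, Undecided: 66×139/391 = 23.463
Contributions (O − E)²/E:
  (47 − 58.312)²/58.312 = 2.1944
  (22 − 38.363)²/38.363 = 6.9793
  (81 − 53.325)²/53.325 = 14.3630
  (83 − 68.031)²/68.031 = 3.2937
  (56 − 44.757)²/44.757 = 2.8243
  (36 − 62.212)²/62.212 = 11.0440
  (22 − 25.657)²/25.657 = 0.5212
  (22 − 16.880)²/16.880 = 1.5530
  (22 − 23.463)²/23.463 = 0.0912
χ² = 2.1944 + 6.9793 + 14.3630 + 3.2937 + 2.8243 + 11.0440 + 0.5212 + 1.5530 + 0.0912 = 42.86

42.86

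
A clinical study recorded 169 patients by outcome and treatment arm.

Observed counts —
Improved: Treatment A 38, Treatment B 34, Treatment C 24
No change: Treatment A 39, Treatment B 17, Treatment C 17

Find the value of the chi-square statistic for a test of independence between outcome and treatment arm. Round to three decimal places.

Row totals: 96, 73. Column totals: 77, 51, 41. Grand total N = 169.
Expected counts (row total × column total / N):
  Improved, Treatment A: 96×77/169 = 43.7396
  Improved, Treatment B: 96×51/169 = 28.9704
  Improved, Treatment C: 96×41/169 = 23.2899
  No change, Treatment A: 73×77/169 = 33.2604
  No change, Treatment B: 73×51/169 = 22.0296
  No change, Treatment C: 73×41/169 = 17.7101
Contributions (O − E)²/E:
  (38 − 43.7396)²/43.7396 = 0.7532
  (34 − 28.9704)²/28.9704 = 0.8732
  (24 − 23.2899)²/23.2899 = 0.0217
  (39 − 33.2604)²/33.2604 = 0.9905
  (17 − 22.0296)²/22.0296 = 1.1483
  (17 − 17.7101)²/17.7101 = 0.0285
χ² = 0.7532 + 0.8732 + 0.0217 + 0.9905 + 1.1483 + 0.0285 = 3.815

3.815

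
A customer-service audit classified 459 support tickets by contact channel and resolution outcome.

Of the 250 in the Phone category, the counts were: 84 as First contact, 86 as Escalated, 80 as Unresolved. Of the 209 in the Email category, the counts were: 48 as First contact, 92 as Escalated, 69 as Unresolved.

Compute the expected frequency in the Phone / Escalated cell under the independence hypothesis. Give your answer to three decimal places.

96.950

Row total (Phone) = 250; column total (Escalated) = 178; grand total N = 459.
Expected count = (row total × column total) / N = 250 × 178 / 459 = 96.950.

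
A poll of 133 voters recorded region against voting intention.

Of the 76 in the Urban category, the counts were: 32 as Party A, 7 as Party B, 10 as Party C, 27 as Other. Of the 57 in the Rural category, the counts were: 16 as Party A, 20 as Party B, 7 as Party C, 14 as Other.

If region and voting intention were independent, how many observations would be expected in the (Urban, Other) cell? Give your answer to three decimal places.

Row total (Urban) = 76; column total (Other) = 41; grand total N = 133.
Expected count = (row total × column total) / N = 76 × 41 / 133 = 23.429.

23.429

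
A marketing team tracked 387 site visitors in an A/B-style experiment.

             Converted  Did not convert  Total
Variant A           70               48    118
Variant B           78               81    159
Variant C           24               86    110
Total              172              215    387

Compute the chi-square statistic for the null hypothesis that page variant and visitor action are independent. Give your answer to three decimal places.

Grand total N = 387.
Expected counts (row total × column total / N):
  Variant A, Converted: 118×172/387 = 52.4444
  Variant A, Did not convert: 118×215/387 = 65.5556
  Variant B, Converted: 159×172/387 = 70.6667
  Variant B, Did not convert: 159×215/387 = 88.3333
  Variant C, Converted: 110×172/387 = 48.8889
  Variant C, Did not convert: 110×215/387 = 61.1111
Contributions (O − E)²/E:
  (70 − 52.4444)²/52.4444 = 5.8767
  (48 − 65.5556)²/65.5556 = 4.7013
  (78 − 70.6667)²/70.6667 = 0.7610
  (81 − 88.3333)²/88.3333 = 0.6088
  (24 − 48.8889)²/48.8889 = 12.6707
  (86 − 61.1111)²/61.1111 = 10.1366
χ² = 5.8767 + 4.7013 + 0.7610 + 0.6088 + 12.6707 + 10.1366 = 34.755

34.755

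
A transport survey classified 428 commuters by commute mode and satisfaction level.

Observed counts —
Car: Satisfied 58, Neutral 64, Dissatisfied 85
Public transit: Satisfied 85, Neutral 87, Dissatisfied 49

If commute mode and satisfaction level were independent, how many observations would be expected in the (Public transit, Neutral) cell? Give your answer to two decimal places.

Row total (Public transit) = 221; column total (Neutral) = 151; grand total N = 428.
Expected count = (row total × column total) / N = 221 × 151 / 428 = 77.97.

77.97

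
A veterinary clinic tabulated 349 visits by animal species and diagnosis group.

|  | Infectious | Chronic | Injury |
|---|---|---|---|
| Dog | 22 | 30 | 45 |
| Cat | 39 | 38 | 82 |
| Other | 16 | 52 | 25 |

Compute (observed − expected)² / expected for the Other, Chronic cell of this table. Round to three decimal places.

Row total (Other) = 93; column total (Chronic) = 120; N = 349.
Expected count E = 93 × 120 / 349 = 31.9771.
Contribution = (O − E)²/E = (52 − 31.9771)² / 31.9771 = 12.538.

12.538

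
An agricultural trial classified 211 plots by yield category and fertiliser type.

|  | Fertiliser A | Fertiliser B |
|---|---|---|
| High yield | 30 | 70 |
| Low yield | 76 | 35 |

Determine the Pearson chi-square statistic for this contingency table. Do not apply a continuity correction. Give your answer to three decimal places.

Row totals: 100, 111. Column totals: 106, 105. Grand total N = 211.
Expected counts (row total × column total / N):
  High yield, Fertiliser A: 100×106/211 = 50.2370
  High yield, Fertiliser B: 100×105/211 = 49.7630
  Low yield, Fertiliser A: 111×106/211 = 55.7630
  Low yield, Fertiliser B: 111×105/211 = 55.2370
Contributions (O − E)²/E:
  (30 − 50.2370)²/50.2370 = 8.1521
  (70 − 49.7630)²/49.7630 = 8.2297
  (76 − 55.7630)²/55.7630 = 7.3442
  (35 − 55.2370)²/55.2370 = 7.4142
χ² = 8.1521 + 8.2297 + 7.3442 + 7.4142 = 31.140

31.140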